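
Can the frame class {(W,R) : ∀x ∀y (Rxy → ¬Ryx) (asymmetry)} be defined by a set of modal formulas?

No — not modally definable

Any modally definable frame class is closed under surjective bounded morphisms.
The 3-cycle (worlds w0,w1,w2 with w0→w1→w2→w0) is asymmetric. Mapping every world to a single reflexive point • is a surjective bounded morphism, and the reflexive point is not asymmetric (R•• but asymmetry requires ¬R••).
So no modal formula (or set of formulas) defines exactly the asymmetric frames.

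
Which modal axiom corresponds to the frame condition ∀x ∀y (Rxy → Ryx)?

p → □◇p

The condition is symmetry. The B schema p → □◇p defines it.
Suppose p→□◇p is valid. Take Rxy and set V(p)={x}. Then p at x, so □◇p at x, so ◇p at y, so some z with Ryz has p; z=x, i.e. Ryx.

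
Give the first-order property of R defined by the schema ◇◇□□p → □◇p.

∀x ∀y ∀z ((xR²y ∧ xRz) → ∃w (yR²w ∧ zRw))

This is a Sahlqvist (Geach-type) schema ◇^2□^2p → □^1◇^1p.
First-order correspondent: ∀x ∀y ∀z ((xR²y ∧ xRz) → ∃w (yR²w ∧ zRw)).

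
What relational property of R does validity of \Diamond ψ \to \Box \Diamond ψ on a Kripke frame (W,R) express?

Suppose ◇ψ→□◇ψ is valid. Take Rxy, Rxz and set V(ψ)={y}. Then ◇ψ at x, so □◇ψ at x, so ◇ψ at z, so some w with Rzw has ψ; w=y, i.e. Rzy. By symmetry of the argument, Ryz.

the Euclidean property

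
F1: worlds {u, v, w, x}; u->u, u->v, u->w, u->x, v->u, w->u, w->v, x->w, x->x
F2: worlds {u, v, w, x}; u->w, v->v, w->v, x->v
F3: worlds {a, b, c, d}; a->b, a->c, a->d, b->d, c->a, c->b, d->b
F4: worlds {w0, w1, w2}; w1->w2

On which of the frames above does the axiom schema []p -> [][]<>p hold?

The schema corresponds to a generalized confluence (Geach) condition: forall x forall z (x R^2 z -> exists w (xRw & zRw)).
F1: fails — vR²x but no t with vRt and xRt.
F2: fails — uR²v but no t with uRt and vRt.
F3: fails — cR²b but no w with cRw and bRw.
F4: condition met.

F4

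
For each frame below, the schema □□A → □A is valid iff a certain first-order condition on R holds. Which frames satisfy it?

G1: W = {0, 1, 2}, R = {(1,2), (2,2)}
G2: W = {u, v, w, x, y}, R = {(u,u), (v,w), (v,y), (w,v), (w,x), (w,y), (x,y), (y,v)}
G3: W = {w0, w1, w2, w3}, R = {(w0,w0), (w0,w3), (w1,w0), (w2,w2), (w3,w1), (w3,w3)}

Frame correspondent (Sahlqvist): ∀x ∀y (Rxy → ∃z (Rxz ∧ Rzy)) — i.e. density.
G1: satisfies the condition.
G2: fails — Rwx but no z with Rwz and Rzx.
G3: satisfies the condition.

G1, G3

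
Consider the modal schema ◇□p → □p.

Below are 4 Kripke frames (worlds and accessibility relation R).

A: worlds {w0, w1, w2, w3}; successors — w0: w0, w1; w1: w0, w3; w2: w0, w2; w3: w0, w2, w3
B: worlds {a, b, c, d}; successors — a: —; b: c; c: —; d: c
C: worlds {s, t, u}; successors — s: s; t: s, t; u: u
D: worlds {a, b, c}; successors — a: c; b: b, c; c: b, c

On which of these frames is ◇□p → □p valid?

D

This is the axiom for the Euclidean property; its first-order frame correspondent is ∀x ∀y ∀z (Rxy ∧ Rxz → Ryz).
A: fails — Rw0w1 and Rw0w1 but not Rw1w1.
B: fails — Rbc and Rbc but not Rcc.
C: fails — Rts and Rtt but not Rst.
D: ✓.
Valid on: D.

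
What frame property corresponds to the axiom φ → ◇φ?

This is frame-equivalent to □φ → φ (substitute ¬φ for φ and contrapose).
Suppose □φ→φ is valid. At any x set V(φ)={w : Rxw}. Then □φ holds at x, so φ holds at x, i.e. Rxx.

Reflexivity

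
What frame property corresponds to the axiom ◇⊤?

This schema is equivalent to the D axiom □φ → ◇φ.
Its frame correspondent is seriality — ∀x ∃y Rxy.

seriality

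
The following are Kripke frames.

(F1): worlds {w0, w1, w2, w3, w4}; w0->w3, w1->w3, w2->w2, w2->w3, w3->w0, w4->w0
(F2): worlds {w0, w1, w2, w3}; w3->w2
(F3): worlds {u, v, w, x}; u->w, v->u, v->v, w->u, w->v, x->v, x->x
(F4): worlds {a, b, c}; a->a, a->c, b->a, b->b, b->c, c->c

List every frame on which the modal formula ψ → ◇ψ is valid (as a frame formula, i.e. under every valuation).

(F4)

Frame correspondent (Sahlqvist): ∀x Rxx — i.e. reflexivity.
(F1): fails — world w0 does not see itself.
(F2): fails — world w0 does not see itself.
(F3): fails — world u does not see itself.
(F4): ✓.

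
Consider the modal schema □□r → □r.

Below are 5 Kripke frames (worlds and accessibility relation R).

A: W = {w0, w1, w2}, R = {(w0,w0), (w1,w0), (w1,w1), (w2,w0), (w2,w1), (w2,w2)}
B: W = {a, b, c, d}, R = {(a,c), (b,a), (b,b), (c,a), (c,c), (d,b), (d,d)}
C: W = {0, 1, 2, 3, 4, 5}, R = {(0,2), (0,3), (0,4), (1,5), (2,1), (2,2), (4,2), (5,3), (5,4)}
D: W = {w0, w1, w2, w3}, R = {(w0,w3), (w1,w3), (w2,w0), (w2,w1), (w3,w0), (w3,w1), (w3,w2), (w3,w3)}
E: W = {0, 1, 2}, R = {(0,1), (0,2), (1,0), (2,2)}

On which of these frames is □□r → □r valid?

Frame correspondent (Sahlqvist): ∀x ∀y (Rxy → ∃z (Rxz ∧ Rzy)) — i.e. density.
A: holds.
B: holds.
C: fails — R53 but no z with R5z and Rz3.
D: fails — Rw2w1 but no z with Rw2z and Rzw1.
E: fails — R01 but no z with R0z and Rz1.

A, B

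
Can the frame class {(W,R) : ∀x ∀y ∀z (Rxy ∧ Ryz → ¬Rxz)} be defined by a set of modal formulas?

Modal frame validity is preserved under surjective bounded morphisms.
The 7-cycle (worlds w0,w1,w2,w3,w4,w5,w6 with w0→w1→w2→w3→w4→w5→w6→w0) is intransitive. Mapping every world to a single reflexive point • is a surjective bounded morphism; the reflexive point is not intransitive (R••∧R•• but R••).
Hence intransitivity is not modally definable.

No — not modally definable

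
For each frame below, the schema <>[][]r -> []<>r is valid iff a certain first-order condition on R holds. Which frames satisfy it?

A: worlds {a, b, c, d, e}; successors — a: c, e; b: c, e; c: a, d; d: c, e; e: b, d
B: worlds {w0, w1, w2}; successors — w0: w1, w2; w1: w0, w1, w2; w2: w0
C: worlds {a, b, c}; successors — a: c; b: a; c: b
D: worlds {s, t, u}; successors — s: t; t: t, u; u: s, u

This is the axiom for a generalized confluence (Geach) condition; its first-order frame correspondent is forall x forall y forall z ((xRy & xRz) -> exists w (y R^2 w & zRw)).
A: fails — aRc, aRc but no w with cR²w and cRw.
B: fails — w0Rw2, w0Rw2 but no w with w2R²w and w2Rw.
C: fails — aRc, aRc but no w with cR²w and cRw.
D: ✓.
Valid on: D.

D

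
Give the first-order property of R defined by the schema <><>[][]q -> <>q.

This is a Sahlqvist (Geach-type) schema ◇^2□^2q → □^0◇^1q.
First-order correspondent: forall x forall y (x R^2 y -> exists w (y R^2 w & xRw)).

forall x forall y (x R^2 y -> exists w (y R^2 w & xRw))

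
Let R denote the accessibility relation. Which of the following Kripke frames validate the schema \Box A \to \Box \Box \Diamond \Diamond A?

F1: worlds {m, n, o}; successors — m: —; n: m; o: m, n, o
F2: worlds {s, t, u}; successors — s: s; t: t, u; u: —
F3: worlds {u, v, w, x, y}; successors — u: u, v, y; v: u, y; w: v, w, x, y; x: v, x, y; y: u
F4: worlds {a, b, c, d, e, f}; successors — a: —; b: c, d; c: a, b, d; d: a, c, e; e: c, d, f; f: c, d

The schema corresponds to a generalized confluence (Geach) condition: \forall x \forall z (x R^2 z \to \exists w (xRw \wedge z R^2 w)).
F1: fails — oR²m but no w with oRw and mR²w.
F2: fails — tR²u but no w with tRw and uR²w.
F3: condition met.
F4: fails — bR²a but no w with bRw and aR²w.

F3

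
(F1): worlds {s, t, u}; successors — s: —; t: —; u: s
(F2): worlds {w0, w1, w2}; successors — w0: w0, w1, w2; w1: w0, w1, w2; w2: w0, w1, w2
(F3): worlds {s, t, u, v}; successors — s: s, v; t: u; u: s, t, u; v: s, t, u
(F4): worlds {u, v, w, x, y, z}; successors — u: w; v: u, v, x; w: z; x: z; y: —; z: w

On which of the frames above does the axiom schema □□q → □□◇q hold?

(F1), (F2), (F3)

This is the axiom for a generalized confluence (Geach) condition; its first-order frame correspondent is ∀x ∀z (xR²z → ∃w (xR²w ∧ zRw)).
(F1): holds.
(F2): holds.
(F3): holds.
(F4): fails — uR²z but no t with uR²t and zRt.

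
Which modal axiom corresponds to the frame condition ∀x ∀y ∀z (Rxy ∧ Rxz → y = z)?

This is partial functionality; the standard corresponding axiom is CD: ◇ψ → □ψ.
Suppose ◇ψ→□ψ is valid. Take Rxy, Rxz and set V(ψ)={y}. Then ◇ψ at x, so □ψ at x, so ψ at z, i.e. z=y.

◇ψ → □ψ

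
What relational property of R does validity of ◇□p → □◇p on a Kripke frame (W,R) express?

convergence

Suppose ◇□p→□◇p is valid. Take Rxy, Rxz and set V(p)={w : Ryw}. Then □p at y so ◇□p at x, so □◇p at x, so ◇p at z, giving w with Rzw and Ryw.
Conversely, on a frame with convergence the schema holds at every world under every valuation.
So the correspondent is convergence.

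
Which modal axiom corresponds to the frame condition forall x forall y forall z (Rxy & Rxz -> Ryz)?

The condition is the Euclidean property. The 5 schema ◇q → □◇q defines it.

◇q → □◇q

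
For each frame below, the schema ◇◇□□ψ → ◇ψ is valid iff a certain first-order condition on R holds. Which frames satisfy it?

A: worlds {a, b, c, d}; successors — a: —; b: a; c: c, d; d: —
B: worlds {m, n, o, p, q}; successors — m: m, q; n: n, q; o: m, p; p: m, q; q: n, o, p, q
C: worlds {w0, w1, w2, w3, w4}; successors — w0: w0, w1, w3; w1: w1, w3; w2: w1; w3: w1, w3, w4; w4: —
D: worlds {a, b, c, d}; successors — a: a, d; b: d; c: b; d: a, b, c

Frame correspondent (Sahlqvist): ∀x ∀y (xR²y → ∃w (yR²w ∧ xRw)) — i.e. a generalized confluence (Geach) condition.
A: fails — cR²d but no w with dR²w and cRw.
B: satisfies the condition.
C: fails — w0R²w4 but no w with w4R²w and w0Rw.
D: fails — bR²b but no w with bR²w and bRw.

B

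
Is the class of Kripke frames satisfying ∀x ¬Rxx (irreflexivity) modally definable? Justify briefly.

Any modally definable frame class is closed under surjective bounded morphisms.
The 2-cycle (worlds 0,1 with 0→1→0) is irreflexive, and the map sending every world to a single reflexive point • is a surjective bounded morphism (forth: every edge maps to (•,•); back: every world has a successor). So any modal formula valid on the 2-cycle is also valid on the reflexive point, which is not irreflexive.
So no modal formula (or set of formulas) defines exactly the irreflexive frames.

No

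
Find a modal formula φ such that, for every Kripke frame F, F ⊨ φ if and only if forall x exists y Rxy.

This is seriality; the standard corresponding axiom is D: □p → ◇p.
Suppose □p→◇p is valid. At any x set V(p)=W. Then □p at x, so ◇p at x, so x has a successor.

□p → ◇p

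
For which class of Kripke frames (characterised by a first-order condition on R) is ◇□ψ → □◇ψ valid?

Convergence

Suppose ◇□ψ→□◇ψ is valid. Take Rxy, Rxz and set V(ψ)={w : Ryw}. Then □ψ at y so ◇□ψ at x, so □◇ψ at x, so ◇ψ at z, giving w with Rzw and Ryw.
Conversely, on a frame with convergence the schema holds at every world under every valuation.
So the correspondent is convergence.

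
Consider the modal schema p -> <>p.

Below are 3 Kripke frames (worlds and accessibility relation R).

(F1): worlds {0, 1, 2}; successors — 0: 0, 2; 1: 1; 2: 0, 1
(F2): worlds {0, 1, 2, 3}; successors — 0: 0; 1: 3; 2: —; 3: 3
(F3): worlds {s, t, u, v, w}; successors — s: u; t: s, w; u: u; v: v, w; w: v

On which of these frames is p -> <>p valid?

none

Frame correspondent (Sahlqvist): forall x Rxx — i.e. reflexivity.
(F1): fails — world 2 does not see itself.
(F2): fails — world 1 does not see itself.
(F3): fails — world s does not see itself.
Valid on no frame.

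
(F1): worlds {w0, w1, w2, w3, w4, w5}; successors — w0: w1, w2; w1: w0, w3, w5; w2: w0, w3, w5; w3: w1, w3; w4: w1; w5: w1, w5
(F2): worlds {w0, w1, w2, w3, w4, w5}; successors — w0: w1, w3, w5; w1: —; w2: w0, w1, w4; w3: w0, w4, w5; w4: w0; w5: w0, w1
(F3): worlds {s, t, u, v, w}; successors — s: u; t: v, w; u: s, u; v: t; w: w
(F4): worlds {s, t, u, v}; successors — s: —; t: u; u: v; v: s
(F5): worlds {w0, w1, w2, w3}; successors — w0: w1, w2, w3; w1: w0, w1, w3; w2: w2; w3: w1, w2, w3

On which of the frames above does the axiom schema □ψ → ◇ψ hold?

This is the axiom for seriality; its first-order frame correspondent is ∀x ∃y Rxy.
(F1): ✓.
(F2): fails — world w1 has no successor.
(F3): ✓.
(F4): fails — world s has no successor.
(F5): ✓.
Valid on: (F1), (F3), (F5).

(F1), (F3), (F5)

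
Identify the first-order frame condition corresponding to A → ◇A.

This is a form of the T axiom.
Its frame correspondent is reflexivity — ∀x Rxx.

Reflexivity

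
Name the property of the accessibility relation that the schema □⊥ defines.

□⊥ is valid iff no world has any successor (otherwise □⊥ fails at any world with one).

emptiness of R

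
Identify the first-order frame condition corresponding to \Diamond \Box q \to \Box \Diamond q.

convergence: \forall x \forall y \forall z (Rxy \wedge Rxz \to \exists w (Ryw \wedge Rzw))

Suppose ◇□q→□◇q is valid. Take Rxy, Rxz and set V(q)={w : Ryw}. Then □q at y so ◇□q at x, so □◇q at x, so ◇q at z, giving w with Rzw and Ryw.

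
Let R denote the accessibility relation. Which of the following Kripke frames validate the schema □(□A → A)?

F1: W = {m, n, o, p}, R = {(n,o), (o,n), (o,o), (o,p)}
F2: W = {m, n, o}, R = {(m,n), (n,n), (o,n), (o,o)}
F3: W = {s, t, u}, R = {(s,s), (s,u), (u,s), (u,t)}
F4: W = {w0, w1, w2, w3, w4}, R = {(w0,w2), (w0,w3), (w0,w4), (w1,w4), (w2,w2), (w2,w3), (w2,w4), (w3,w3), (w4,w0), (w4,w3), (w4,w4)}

Frame correspondent (Sahlqvist): ∀x ∀y (Rxy → Ryy) — i.e. shift-reflexivity.
F1: fails — Ron but not Rnn.
F2: satisfies the condition.
F3: fails — Rsu but not Ruu.
F4: fails — Rw4w0 but not Rw0w0.

F2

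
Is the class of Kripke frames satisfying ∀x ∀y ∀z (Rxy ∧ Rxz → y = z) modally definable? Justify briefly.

Yes: it is partial functionality, defined by the CD schema ◇q → □q.
Suppose ◇q→□q is valid. Take Rxy, Rxz and set V(q)={y}. Then ◇q at x, so □q at x, so q at z, i.e. z=y.

Definable; ◇q → □q defines it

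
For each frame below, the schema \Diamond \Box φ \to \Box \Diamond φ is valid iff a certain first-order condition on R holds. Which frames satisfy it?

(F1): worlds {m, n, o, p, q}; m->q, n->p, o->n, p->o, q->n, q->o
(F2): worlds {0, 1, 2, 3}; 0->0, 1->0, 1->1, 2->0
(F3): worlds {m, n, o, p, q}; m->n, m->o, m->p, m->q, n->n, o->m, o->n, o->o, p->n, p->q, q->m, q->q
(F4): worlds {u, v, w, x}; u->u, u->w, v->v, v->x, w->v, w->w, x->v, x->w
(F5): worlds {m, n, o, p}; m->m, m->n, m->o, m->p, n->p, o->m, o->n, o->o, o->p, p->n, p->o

This is the axiom for convergence; its first-order frame correspondent is \forall x \forall y \forall z (Rxy \wedge Rxz \to \exists w (Ryw \wedge Rzw)).
(F1): fails — Rqn and Rqo but n and o have no common successor.
(F2): ✓.
(F3): fails — Rmq and Rmn but q and n have no common successor.
(F4): ✓.
(F5): fails — Rmn and Rmp but n and p have no common successor.
Valid on: (F2), (F4).

(F2), (F4)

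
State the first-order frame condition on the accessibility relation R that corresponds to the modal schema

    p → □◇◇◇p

This is a Sahlqvist (Geach-type) schema ◇^0□^0p → □^1◇^3p.
First-order correspondent: ∀x ∀z (xRz → ∃w (x = w ∧ zR³w)).

∀x ∀z (xRz → ∃w (x = w ∧ zR³w))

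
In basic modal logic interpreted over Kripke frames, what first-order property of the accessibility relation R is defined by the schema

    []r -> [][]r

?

Transitivity

Suppose □r→□□r is valid. Take Rxy, Ryz and set V(r)={w : Rxw}. Then □r at x, so □□r at x, so □r at y, so r at z, i.e. Rxz.
The converse is a direct semantic check.
So the correspondent is transitivity.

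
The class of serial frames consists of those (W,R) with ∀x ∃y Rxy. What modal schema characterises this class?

□p → ◇p

This is seriality; the standard corresponding axiom is D: □p → ◇p.
Suppose □p→◇p is valid. At any x set V(p)=W. Then □p at x, so ◇p at x, so x has a successor.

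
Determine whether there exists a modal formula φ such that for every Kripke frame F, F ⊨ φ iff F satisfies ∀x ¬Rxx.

No

If a class were modally definable it would be closed under surjective bounded morphisms (Goldblatt–Thomason).
The 2-cycle (worlds 0,1 with 0→1→0) is irreflexive, and the map sending every world to a single reflexive point • is a surjective bounded morphism (forth: every edge maps to (•,•); back: every world has a successor). So any modal formula valid on the 2-cycle is also valid on the reflexive point, which is not irreflexive.
So no modal formula (or set of formulas) defines exactly the irreflexive frames.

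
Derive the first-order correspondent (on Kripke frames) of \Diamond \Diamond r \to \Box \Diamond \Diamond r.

This is a Sahlqvist (Geach-type) schema ◇^2□^0r → □^1◇^2r.
First-order correspondent: \forall x \forall y \forall z ((x R^2 y \wedge xRz) \to \exists w (y = w \wedge z R^2 w)).

\forall x \forall y \forall z ((x R^2 y \wedge xRz) \to \exists w (y = w \wedge z R^2 w))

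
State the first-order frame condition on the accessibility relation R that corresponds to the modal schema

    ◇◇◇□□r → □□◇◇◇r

∀x ∀y ∀z ((xR³y ∧ xR²z) → ∃w (yR²w ∧ zR³w))

This is a Sahlqvist (Geach-type) schema ◇^3□^2r → □^2◇^3r.
Minimal-valuation argument: fix x; take any y with xR^3y and any z with xR^2z. Set V(r) to the set of worlds R-reachable from y in exactly 2 steps. Then □^2r holds at y, so the antecedent holds at x; validity forces ◇^3r at z, giving a w with zR^3w and yR^2w.
First-order correspondent: ∀x ∀y ∀z ((xR³y ∧ xR²z) → ∃w (yR²w ∧ zR³w)).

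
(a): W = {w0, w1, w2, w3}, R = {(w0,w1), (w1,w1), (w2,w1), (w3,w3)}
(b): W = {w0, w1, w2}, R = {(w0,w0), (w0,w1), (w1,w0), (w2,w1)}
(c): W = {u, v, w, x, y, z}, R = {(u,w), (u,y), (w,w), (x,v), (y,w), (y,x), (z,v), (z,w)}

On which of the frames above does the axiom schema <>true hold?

(a), (b)

The schema corresponds to seriality: forall x exists y Rxy.
(a): ✓.
(b): ✓.
(c): fails — world v has no successor.
Valid on: (a), (b).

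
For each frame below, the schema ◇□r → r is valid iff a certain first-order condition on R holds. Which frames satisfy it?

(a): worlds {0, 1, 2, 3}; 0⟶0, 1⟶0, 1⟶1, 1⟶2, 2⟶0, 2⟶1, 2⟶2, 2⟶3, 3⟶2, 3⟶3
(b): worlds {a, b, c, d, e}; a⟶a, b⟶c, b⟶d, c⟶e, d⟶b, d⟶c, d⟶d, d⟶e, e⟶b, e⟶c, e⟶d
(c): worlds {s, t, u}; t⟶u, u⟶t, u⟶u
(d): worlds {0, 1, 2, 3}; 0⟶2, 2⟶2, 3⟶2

This is the axiom for symmetry; its first-order frame correspondent is ∀x ∀y (Rxy → Ryx).
(a): fails — R10 but not R01.
(b): fails — Rbc but not Rcb.
(c): satisfies the condition.
(d): fails — R32 but not R23.

(c)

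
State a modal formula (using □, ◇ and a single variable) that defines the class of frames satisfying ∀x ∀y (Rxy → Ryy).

□(□p → p)

A defining formula is □(□p → p) (the T□ axiom).
Suppose □(□p→p) is valid. Take Rxy and set V(p)={w : Ryw}. Then at y, □p holds; since □(□p→p) at x, □p→p at y, so p at y, i.e. Ryy.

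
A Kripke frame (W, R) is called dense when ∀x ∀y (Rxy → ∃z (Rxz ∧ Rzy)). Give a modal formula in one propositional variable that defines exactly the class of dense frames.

□□ψ → □ψ

This is density; the standard corresponding axiom is C4: □□ψ → □ψ.
Suppose □□ψ→□ψ is valid. Take Rxy and set V(ψ)={w : xR²w}. Then □□ψ at x, so □ψ at x, so ψ at y, i.e. ∃z(Rxz∧Rzy).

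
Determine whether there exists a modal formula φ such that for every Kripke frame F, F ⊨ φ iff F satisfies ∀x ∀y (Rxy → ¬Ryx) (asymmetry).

Not definable by any modal formula

If a class were modally definable it would be closed under surjective bounded morphisms (Goldblatt–Thomason).
The 5-cycle (worlds s,t,u,v,w with s→t→u→v→w→s) is asymmetric. Mapping every world to a single reflexive point • is a surjective bounded morphism, and the reflexive point is not asymmetric (R•• but asymmetry requires ¬R••).
So no modal formula (or set of formulas) defines exactly the asymmetric frames.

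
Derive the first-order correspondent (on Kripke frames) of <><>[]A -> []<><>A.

forall x forall y forall z ((x R^2 y & xRz) -> exists w (yRw & z R^2 w))

This is a Sahlqvist (Geach-type) schema ◇^2□^1A → □^1◇^2A.
Minimal-valuation argument: fix x; take any y with xR^2y and any z with xR^1z. Set V(A) to the set of worlds R-reachable from y in exactly 1 step. Then □^1A holds at y, so the antecedent holds at x; validity forces ◇^2A at z, giving a w with zR^2w and yR^1w.
First-order correspondent: forall x forall y forall z ((x R^2 y & xRz) -> exists w (yRw & z R^2 w)).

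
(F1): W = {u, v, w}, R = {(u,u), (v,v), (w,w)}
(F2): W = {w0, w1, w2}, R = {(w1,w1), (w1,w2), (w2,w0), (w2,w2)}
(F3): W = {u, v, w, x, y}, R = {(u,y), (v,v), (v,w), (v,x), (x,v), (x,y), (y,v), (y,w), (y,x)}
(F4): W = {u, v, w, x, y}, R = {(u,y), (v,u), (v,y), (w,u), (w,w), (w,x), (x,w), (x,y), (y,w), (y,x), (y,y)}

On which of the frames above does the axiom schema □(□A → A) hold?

(F1)

This is the axiom for shift-reflexivity; its first-order frame correspondent is ∀x ∀y (Rxy → Ryy).
(F1): condition met.
(F2): fails — Rw2w0 but not Rw0w0.
(F3): fails — Ryx but not Rxx.
(F4): fails — Ryx but not Rxx.
Valid on: (F1).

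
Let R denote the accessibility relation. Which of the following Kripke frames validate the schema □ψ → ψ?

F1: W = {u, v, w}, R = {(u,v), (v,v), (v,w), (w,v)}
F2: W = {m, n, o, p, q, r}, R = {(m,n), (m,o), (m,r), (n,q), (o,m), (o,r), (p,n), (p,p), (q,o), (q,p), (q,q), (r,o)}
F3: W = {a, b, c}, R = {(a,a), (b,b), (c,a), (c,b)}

none

Frame correspondent (Sahlqvist): ∀x Rxx — i.e. reflexivity.
F1: fails — world u does not see itself.
F2: fails — world m does not see itself.
F3: fails — world c does not see itself.
Valid on no frame.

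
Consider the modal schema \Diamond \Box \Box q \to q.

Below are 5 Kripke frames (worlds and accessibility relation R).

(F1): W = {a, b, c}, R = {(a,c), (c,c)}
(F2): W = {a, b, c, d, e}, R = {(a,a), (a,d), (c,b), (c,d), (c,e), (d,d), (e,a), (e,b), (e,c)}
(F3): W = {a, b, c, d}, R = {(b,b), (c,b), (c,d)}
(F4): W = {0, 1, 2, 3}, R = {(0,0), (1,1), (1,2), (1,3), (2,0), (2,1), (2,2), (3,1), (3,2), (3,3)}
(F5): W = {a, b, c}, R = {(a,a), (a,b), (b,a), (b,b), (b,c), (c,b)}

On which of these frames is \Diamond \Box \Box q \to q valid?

This is the axiom for a generalized confluence (Geach) condition; its first-order frame correspondent is \forall x \forall y (xRy \to \exists w (y R^2 w \wedge x = w)).
(F1): fails — aRc but no w with cR²w and a=w.
(F2): fails — aRd but no w with dR²w and a=w.
(F3): fails — cRb but no w with bR²w and c=w.
(F4): fails — 2R0 but no w with 0R²w and 2=w.
(F5): holds.

(F5)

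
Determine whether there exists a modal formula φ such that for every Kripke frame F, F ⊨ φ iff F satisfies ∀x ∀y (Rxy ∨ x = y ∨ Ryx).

No — not modally definable

Any modally definable frame class is closed under disjoint unions.
Take 2 disjoint single-world reflexive frames: each is trivially connected, but their disjoint union has 2 worlds with no edge between distinct components, so it is not connected.
So no modal formula (or set of formulas) defines exactly the connected frames.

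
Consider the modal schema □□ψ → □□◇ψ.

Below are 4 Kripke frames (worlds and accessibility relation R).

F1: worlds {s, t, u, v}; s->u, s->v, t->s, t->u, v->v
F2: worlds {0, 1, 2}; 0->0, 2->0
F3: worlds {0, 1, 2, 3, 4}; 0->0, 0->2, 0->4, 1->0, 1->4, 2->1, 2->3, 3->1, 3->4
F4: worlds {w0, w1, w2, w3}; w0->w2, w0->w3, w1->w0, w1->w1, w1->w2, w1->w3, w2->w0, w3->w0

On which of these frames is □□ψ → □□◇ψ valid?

F2

This is the axiom for a generalized confluence (Geach) condition; its first-order frame correspondent is ∀x ∀z (xR²z → ∃w (xR²w ∧ zRw)).
F1: fails — tR²u but no w with tR²w and uRw.
F2: ✓.
F3: fails — 0R²4 but no w with 0R²w and 4Rw.
F4: fails — w0R²w0 but no w with w0R²w and w0Rw.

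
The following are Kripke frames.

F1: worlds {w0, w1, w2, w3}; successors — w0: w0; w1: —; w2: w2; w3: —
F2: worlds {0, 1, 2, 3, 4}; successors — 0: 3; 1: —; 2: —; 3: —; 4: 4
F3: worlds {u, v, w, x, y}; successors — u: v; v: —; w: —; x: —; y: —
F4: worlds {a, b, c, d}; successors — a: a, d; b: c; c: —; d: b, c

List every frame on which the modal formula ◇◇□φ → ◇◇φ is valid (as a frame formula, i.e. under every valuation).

F1, F2, F3

This is the axiom for a generalized confluence (Geach) condition; its first-order frame correspondent is ∀x ∀y (xR²y → ∃w (yRw ∧ xR²w)).
F1: ✓.
F2: ✓.
F3: ✓.
F4: fails — aR²c but no w with cRw and aR²w.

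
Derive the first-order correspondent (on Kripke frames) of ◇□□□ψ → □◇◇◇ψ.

∀x ∀y ∀z ((xRy ∧ xRz) → ∃w (yR³w ∧ zR³w))

This is a Sahlqvist (Geach-type) schema ◇^1□^3ψ → □^1◇^3ψ.
First-order correspondent: ∀x ∀y ∀z ((xRy ∧ xRz) → ∃w (yR³w ∧ zR³w)).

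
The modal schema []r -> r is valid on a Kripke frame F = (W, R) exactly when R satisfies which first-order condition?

reflexivity: forall x Rxx

Suppose □r→r is valid. At any x set V(r)={w : Rxw}. Then □r holds at x, so r holds at x, i.e. Rxx.
Conversely, any frame satisfying forall x Rxx validates the schema.
Frame condition: forall x Rxx.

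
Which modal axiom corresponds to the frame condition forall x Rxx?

This is reflexivity; the standard corresponding axiom is T: □r → r.
Suppose □r→r is valid. At any x set V(r)={w : Rxw}. Then □r holds at x, so r holds at x, i.e. Rxx.

□r → r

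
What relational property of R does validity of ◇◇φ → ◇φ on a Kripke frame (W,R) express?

Equivalently (dual form): □φ → □□φ.
Suppose □φ→□□φ is valid. Take Rxy, Ryz and set V(φ)={w : Rxw}. Then □φ at x, so □□φ at x, so □φ at y, so φ at z, i.e. Rxz.

transitivity: ∀x ∀y ∀z (Rxy ∧ Ryz → Rxz)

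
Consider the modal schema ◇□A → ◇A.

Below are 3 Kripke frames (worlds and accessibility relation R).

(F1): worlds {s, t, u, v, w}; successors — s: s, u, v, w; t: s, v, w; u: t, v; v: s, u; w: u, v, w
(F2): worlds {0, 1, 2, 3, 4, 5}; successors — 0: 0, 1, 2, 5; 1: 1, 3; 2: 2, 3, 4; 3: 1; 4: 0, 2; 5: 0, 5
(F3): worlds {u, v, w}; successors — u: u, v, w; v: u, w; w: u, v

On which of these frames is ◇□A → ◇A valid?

(F3)

The schema corresponds to a generalized confluence (Geach) condition: ∀x ∀y (xRy → ∃w (yRw ∧ xRw)).
(F1): fails — uRv but no w* with vRw* and uRw*.
(F2): fails — 2R3 but no w with 3Rw and 2Rw.
(F3): ✓.
Valid on: (F3).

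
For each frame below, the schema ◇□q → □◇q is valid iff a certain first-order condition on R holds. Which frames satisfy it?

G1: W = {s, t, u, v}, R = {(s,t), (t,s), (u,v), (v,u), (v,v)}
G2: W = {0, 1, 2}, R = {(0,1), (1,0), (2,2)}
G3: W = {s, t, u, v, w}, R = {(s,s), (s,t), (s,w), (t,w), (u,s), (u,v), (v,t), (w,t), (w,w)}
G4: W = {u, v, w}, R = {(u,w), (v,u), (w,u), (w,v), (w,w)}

The schema corresponds to convergence: ∀x ∀y ∀z (Rxy ∧ Rxz → ∃w (Ryw ∧ Rzw)).
G1: satisfies the condition.
G2: satisfies the condition.
G3: satisfies the condition.
G4: fails — Rwu and Rwv but u and v have no common successor.
Valid on: G1, G2, G3.

G1, G2, G3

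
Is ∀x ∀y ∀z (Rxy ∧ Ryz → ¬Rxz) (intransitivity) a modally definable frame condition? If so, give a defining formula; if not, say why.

Not definable by any modal formula

Any modally definable frame class is closed under surjective bounded morphisms.
The 3-cycle (worlds 0,1,2 with 0→1→2→0) is intransitive. Mapping every world to a single reflexive point • is a surjective bounded morphism; the reflexive point is not intransitive (R••∧R•• but R••).
So the class is not modally definable.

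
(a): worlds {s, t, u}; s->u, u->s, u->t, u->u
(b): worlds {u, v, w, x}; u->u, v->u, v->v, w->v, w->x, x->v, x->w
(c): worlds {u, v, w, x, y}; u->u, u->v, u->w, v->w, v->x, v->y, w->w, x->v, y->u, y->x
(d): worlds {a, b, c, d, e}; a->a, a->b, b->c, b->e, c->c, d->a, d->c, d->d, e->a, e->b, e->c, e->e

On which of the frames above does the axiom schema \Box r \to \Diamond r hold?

This is the axiom for seriality; its first-order frame correspondent is \forall x \exists y Rxy.
(a): fails — world t has no successor.
(b): ✓.
(c): ✓.
(d): ✓.
Valid on: (b), (c), (d).

(b), (c), (d)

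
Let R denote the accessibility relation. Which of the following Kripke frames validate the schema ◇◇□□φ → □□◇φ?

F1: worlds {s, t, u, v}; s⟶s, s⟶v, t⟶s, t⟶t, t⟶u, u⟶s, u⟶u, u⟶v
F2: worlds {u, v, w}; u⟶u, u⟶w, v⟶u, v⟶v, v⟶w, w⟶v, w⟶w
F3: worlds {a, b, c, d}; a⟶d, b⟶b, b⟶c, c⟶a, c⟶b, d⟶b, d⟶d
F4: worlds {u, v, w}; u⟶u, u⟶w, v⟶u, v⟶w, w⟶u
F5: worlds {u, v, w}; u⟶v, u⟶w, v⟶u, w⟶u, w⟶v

This is the axiom for a generalized confluence (Geach) condition; its first-order frame correspondent is ∀x ∀y ∀z ((xR²y ∧ xR²z) → ∃w (yR²w ∧ zRw)).
F1: fails — sR²s, sR²v but no w with sR²w and vRw.
F2: ✓.
F3: fails — bR²b, bR²a but no w with bR²w and aRw.
F4: ✓.
F5: fails — uR²v, uR²v but no t with vR²t and vRt.
Valid on: F2, F4.

F2, F4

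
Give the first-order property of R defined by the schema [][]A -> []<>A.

forall x forall z (xRz -> exists w (x R^2 w & zRw))

This is a Sahlqvist (Geach-type) schema ◇^0□^2A → □^1◇^1A.
First-order correspondent: forall x forall z (xRz -> exists w (x R^2 w & zRw)).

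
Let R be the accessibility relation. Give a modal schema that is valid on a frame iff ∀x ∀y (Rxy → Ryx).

A defining formula is s → □◇s (the B axiom).

s → □◇s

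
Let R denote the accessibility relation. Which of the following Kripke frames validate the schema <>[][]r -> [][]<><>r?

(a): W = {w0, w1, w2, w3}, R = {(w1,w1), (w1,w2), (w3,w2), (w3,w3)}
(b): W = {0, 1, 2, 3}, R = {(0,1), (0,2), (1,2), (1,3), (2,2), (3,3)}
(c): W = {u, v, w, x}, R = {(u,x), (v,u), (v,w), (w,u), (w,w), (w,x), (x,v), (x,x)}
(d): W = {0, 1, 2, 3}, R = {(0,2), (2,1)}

This is the axiom for a generalized confluence (Geach) condition; its first-order frame correspondent is forall x forall y forall z ((xRy & x R^2 z) -> exists w (y R^2 w & z R^2 w)).
(a): fails — w1Rw1, w1R²w2 but no w with w1R²w and w2R²w.
(b): fails — 0R2, 0R²3 but no w with 2R²w and 3R²w.
(c): condition met.
(d): fails — 0R2, 0R²1 but no w with 2R²w and 1R²w.

(c)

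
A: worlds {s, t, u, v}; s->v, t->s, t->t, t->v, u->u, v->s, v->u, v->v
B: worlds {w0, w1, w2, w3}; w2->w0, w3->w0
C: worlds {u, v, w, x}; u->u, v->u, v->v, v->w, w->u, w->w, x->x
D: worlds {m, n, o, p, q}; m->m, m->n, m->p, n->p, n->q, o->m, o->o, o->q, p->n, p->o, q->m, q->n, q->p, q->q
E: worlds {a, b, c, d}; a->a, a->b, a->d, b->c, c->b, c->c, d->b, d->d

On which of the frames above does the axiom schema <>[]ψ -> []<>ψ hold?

This is the axiom for convergence; its first-order frame correspondent is forall x forall y forall z (Rxy & Rxz -> exists w (Ryw & Rzw)).
A: fails — Rvu and Rvs but u and s have no common successor.
B: fails — Rw2w0 and Rw2w0 but w0 and w0 have no common successor.
C: satisfies the condition.
D: fails — Rmn and Rmp but n and p have no common successor.
E: fails — Rab and Raa but b and a have no common successor.
Valid on: C.

C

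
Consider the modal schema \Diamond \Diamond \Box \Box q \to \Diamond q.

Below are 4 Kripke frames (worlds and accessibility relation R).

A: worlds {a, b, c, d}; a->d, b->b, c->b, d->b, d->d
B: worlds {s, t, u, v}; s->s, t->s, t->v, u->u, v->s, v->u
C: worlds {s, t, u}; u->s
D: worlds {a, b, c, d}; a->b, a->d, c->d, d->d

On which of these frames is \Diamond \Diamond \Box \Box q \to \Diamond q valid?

C, D

The schema corresponds to a generalized confluence (Geach) condition: \forall x \forall y (x R^2 y \to \exists w (y R^2 w \wedge xRw)).
A: fails — aR²b but no w with bR²w and aRw.
B: fails — tR²u but no w with uR²w and tRw.
C: ✓.
D: ✓.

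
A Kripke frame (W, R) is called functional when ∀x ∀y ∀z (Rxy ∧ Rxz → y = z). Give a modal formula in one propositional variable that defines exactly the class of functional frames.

◇p → □p

A defining formula is ◇p → □p (the CD axiom).
Suppose ◇p→□p is valid. Take Rxy, Rxz and set V(p)={y}. Then ◇p at x, so □p at x, so p at z, i.e. z=y.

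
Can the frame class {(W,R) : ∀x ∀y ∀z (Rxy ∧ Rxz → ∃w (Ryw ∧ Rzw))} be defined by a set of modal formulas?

Definable; ◇□q → □◇q defines it

This is a Sahlqvist condition; the .2 axiom ◇□q → □◇q defines it.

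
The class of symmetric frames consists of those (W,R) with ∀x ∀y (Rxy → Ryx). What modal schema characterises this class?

ψ → □◇ψ

This is symmetry; the standard corresponding axiom is B: ψ → □◇ψ.
Suppose ψ→□◇ψ is valid. Take Rxy and set V(ψ)={x}. Then ψ at x, so □◇ψ at x, so ◇ψ at y, so some z with Ryz has ψ; z=x, i.e. Ryx.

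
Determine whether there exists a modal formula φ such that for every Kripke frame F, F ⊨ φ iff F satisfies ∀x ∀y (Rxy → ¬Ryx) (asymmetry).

No

Any modally definable frame class is closed under surjective bounded morphisms.
The 5-cycle (worlds w0,w1,w2,w3,w4 with w0→w1→w2→w3→w4→w0) is asymmetric. Mapping every world to a single reflexive point • is a surjective bounded morphism, and the reflexive point is not asymmetric (R•• but asymmetry requires ¬R••).
So no modal formula (or set of formulas) defines exactly the asymmetric frames.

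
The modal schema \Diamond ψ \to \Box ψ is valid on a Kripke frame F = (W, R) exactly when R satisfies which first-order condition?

Suppose ◇ψ→□ψ is valid. Take Rxy, Rxz and set V(ψ)={y}. Then ◇ψ at x, so □ψ at x, so ψ at z, i.e. z=y.
The converse is a direct semantic check.
So the correspondent is partial functionality.

partial functionality: \forall x \forall y \forall z (Rxy \wedge Rxz \to y = z)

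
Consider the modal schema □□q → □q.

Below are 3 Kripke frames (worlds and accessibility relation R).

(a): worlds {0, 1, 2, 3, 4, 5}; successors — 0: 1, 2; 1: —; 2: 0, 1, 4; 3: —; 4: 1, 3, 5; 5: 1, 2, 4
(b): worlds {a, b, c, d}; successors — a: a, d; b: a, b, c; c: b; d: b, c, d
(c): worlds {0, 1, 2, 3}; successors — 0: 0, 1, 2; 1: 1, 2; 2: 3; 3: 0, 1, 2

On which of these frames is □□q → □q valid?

(b)

The schema corresponds to density: ∀x ∀y (Rxy → ∃z (Rxz ∧ Rzy)).
(a): fails — R02 but no z with R0z and Rz2.
(b): holds.
(c): fails — R23 but no z with R2z and Rz3.
Valid on: (b).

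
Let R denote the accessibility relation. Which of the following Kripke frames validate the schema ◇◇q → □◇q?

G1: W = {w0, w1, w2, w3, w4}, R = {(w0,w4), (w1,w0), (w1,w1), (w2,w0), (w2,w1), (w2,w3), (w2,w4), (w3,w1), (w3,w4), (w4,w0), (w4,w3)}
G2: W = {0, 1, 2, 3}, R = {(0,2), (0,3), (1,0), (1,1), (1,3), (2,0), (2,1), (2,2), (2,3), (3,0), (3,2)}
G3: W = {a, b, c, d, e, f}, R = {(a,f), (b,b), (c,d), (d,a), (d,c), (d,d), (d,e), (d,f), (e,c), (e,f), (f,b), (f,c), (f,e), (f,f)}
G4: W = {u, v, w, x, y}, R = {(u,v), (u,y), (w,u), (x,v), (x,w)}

none

The schema corresponds to a generalized confluence (Geach) condition: ∀x ∀y ∀z ((xR²y ∧ xRz) → ∃w (y = w ∧ zRw)).
G1: fails — w1R²w0, w1Rw0 but no w with w0=w and w0Rw.
G2: fails — 0R²1, 0R3 but no w with 1=w and 3Rw.
G3: fails — dR²a, dRa but no w with a=w and aRw.
G4: fails — xR²u, xRv but no t with u=t and vRt.
Valid on no frame.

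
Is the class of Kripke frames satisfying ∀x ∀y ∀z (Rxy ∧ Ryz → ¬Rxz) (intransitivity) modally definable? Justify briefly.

Modal frame validity is preserved under surjective bounded morphisms.
The 3-cycle (worlds s,t,u with s→t→u→s) is intransitive. Mapping every world to a single reflexive point • is a surjective bounded morphism; the reflexive point is not intransitive (R••∧R•• but R••).
So the class is not modally definable.

Not definable by any modal formula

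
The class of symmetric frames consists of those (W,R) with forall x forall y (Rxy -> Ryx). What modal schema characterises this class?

p → □◇p

This is symmetry; the standard corresponding axiom is B: p → □◇p.
Suppose p→□◇p is valid. Take Rxy and set V(p)={x}. Then p at x, so □◇p at x, so ◇p at y, so some z with Ryz has p; z=x, i.e. Ryx.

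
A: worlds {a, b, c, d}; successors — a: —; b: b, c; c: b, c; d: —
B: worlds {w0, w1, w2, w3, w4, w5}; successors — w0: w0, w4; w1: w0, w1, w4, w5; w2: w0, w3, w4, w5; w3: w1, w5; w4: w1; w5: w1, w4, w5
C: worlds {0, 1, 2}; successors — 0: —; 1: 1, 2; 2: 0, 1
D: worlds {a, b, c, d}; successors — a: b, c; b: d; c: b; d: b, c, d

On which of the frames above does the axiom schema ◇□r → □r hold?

This is the axiom for the Euclidean property; its first-order frame correspondent is ∀x ∀y ∀z (Rxy ∧ Rxz → Ryz).
A: ✓.
B: fails — Rw0w4 and Rw0w4 but not Rw4w4.
C: fails — R12 and R12 but not R22.
D: fails — Rab and Rab but not Rbb.

A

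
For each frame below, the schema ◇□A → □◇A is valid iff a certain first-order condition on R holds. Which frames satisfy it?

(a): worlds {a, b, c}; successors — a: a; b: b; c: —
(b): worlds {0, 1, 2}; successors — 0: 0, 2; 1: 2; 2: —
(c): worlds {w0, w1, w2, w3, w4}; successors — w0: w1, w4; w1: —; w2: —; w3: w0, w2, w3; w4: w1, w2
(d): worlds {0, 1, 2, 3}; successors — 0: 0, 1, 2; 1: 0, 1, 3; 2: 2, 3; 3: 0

This is the axiom for convergence; its first-order frame correspondent is ∀x ∀y ∀z (Rxy ∧ Rxz → ∃w (Ryw ∧ Rzw)).
(a): satisfies the condition.
(b): fails — R00 and R02 but 0 and 2 have no common successor.
(c): fails — Rw0w4 and Rw0w1 but w4 and w1 have no common successor.
(d): fails — R23 and R22 but 3 and 2 have no common successor.

(a)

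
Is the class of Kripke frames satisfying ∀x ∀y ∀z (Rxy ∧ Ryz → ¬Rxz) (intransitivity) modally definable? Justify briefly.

Not modally definable

If a class were modally definable it would be closed under surjective bounded morphisms (Goldblatt–Thomason).
The 3-cycle (worlds s,t,u with s→t→u→s) is intransitive. Mapping every world to a single reflexive point • is a surjective bounded morphism; the reflexive point is not intransitive (R••∧R•• but R••).
So no modal formula (or set of formulas) defines exactly the intransitive frames.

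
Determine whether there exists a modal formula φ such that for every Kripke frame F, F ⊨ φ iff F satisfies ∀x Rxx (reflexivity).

The condition is reflexivity. A defining modal formula is □q → q.
Suppose □q→q is valid. At any x set V(q)={w : Rxw}. Then □q holds at x, so q holds at x, i.e. Rxx.

Yes — defined by □q → q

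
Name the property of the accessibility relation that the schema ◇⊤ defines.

◇⊤ holds at w iff w has a successor, so frame-validity of ◇⊤ is exactly seriality. Equivalently via □p → ◇p:
Suppose □p→◇p is valid. At any x set V(p)=W. Then □p at x, so ◇p at x, so x has a successor.
The converse is a direct semantic check.
Frame condition: ∀x ∃y Rxy.

Seriality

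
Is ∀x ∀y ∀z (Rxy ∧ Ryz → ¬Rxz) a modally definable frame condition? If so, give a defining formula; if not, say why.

No

If a class were modally definable it would be closed under surjective bounded morphisms (Goldblatt–Thomason).
The 3-cycle (worlds w0,w1,w2 with w0→w1→w2→w0) is intransitive. Mapping every world to a single reflexive point • is a surjective bounded morphism; the reflexive point is not intransitive (R••∧R•• but R••).
So no modal formula (or set of formulas) defines exactly the intransitive frames.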